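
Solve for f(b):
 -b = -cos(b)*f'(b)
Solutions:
 f(b) = C1 + Integral(b/cos(b), b)


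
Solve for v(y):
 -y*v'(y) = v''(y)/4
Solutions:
 v(y) = C1 + C2*erf(sqrt(2)*y)


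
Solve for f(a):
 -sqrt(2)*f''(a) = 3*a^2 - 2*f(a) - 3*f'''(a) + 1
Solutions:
 f(a) = C1*exp(a*(2/(-2*sqrt(2)/27 + sqrt(-8 + (243 - 2*sqrt(2))^2)/27 + 9)^(1/3) + 6*sqrt(2) + 9*(-2*sqrt(2)/27 + sqrt(-8 + (243 - 2*sqrt(2))^2)/27 + 9)^(1/3))/54)*sin(sqrt(3)*a*(-9*(-2*sqrt(2)/27 + sqrt(-32/729 + (18 - 4*sqrt(2)/27)^2)/2 + 9)^(1/3) + 2/(-2*sqrt(2)/27 + sqrt(-32/729 + (18 - 4*sqrt(2)/27)^2)/2 + 9)^(1/3))/54) + C2*exp(a*(2/(-2*sqrt(2)/27 + sqrt(-8 + (243 - 2*sqrt(2))^2)/27 + 9)^(1/3) + 6*sqrt(2) + 9*(-2*sqrt(2)/27 + sqrt(-8 + (243 - 2*sqrt(2))^2)/27 + 9)^(1/3))/54)*cos(sqrt(3)*a*(-9*(-2*sqrt(2)/27 + sqrt(-32/729 + (18 - 4*sqrt(2)/27)^2)/2 + 9)^(1/3) + 2/(-2*sqrt(2)/27 + sqrt(-32/729 + (18 - 4*sqrt(2)/27)^2)/2 + 9)^(1/3))/54) + C3*exp(a*(-9*(-2*sqrt(2)/27 + sqrt(-8 + (243 - 2*sqrt(2))^2)/27 + 9)^(1/3) - 2/(-2*sqrt(2)/27 + sqrt(-8 + (243 - 2*sqrt(2))^2)/27 + 9)^(1/3) + 3*sqrt(2))/27) + 3*a^2/2 + 1/2 + 3*sqrt(2)/2


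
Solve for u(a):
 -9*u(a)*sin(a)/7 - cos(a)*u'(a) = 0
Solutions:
 u(a) = C1*cos(a)^(9/7)


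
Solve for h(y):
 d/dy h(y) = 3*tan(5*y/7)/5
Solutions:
 h(y) = C1 - 21*log(cos(5*y/7))/25


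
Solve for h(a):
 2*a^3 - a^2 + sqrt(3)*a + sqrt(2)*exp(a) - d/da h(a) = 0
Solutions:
 h(a) = C1 + a^4/2 - a^3/3 + sqrt(3)*a^2/2 + sqrt(2)*exp(a)


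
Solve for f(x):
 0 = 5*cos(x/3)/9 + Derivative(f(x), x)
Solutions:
 f(x) = C1 - 5*sin(x/3)/3


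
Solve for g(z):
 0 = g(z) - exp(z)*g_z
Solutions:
 g(z) = C1*exp(-exp(-z))


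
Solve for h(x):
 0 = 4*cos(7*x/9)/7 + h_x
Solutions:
 h(x) = C1 - 36*sin(7*x/9)/49


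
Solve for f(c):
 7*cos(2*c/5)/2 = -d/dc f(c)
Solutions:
 f(c) = C1 - 35*sin(2*c/5)/4


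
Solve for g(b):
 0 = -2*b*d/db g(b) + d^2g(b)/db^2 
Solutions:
 g(b) = C1 + C2*erfi(b)


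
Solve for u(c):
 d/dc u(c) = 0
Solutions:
 u(c) = C1


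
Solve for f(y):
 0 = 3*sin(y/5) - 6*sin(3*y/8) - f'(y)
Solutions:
 f(y) = C1 - 15*cos(y/5) + 16*cos(3*y/8)


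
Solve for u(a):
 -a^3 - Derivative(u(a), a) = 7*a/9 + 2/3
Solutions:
 u(a) = C1 - a^4/4 - 7*a^2/18 - 2*a/3


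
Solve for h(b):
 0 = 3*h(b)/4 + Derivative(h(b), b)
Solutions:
 h(b) = C1*exp(-3*b/4)


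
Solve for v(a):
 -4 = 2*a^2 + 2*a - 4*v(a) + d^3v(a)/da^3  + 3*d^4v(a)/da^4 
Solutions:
 v(a) = C1*exp(a*(-24 - 10*2^(2/3)/(167/27 + sqrt(41))^(1/3) + 9*2^(1/3)*(167/27 + sqrt(41))^(1/3))/54)*sin(sqrt(3)*a*(20/(334/27 + 2*sqrt(41))^(1/3) + 9*(334/27 + 2*sqrt(41))^(1/3))/54) + C2*exp(a*(-24 - 10*2^(2/3)/(167/27 + sqrt(41))^(1/3) + 9*2^(1/3)*(167/27 + sqrt(41))^(1/3))/54)*cos(sqrt(3)*a*(20/(334/27 + 2*sqrt(41))^(1/3) + 9*(334/27 + 2*sqrt(41))^(1/3))/54) + C3*exp(a) + C4*exp(a*(-9*2^(1/3)*(167/27 + sqrt(41))^(1/3) - 12 + 10*2^(2/3)/(167/27 + sqrt(41))^(1/3))/27) + a^2/2 + a/2 + 1


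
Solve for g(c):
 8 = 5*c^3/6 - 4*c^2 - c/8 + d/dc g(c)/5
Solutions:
 g(c) = C1 - 25*c^4/24 + 20*c^3/3 + 5*c^2/16 + 40*c


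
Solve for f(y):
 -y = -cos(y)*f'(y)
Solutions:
 f(y) = C1 + Integral(y/cos(y), y)


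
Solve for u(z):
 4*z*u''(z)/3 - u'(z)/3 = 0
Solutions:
 u(z) = C1 + C2*z^(5/4)


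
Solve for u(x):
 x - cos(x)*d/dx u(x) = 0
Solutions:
 u(x) = C1 + Integral(x/cos(x), x)


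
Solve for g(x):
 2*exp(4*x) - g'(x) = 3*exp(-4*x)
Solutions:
 g(x) = C1 + exp(4*x)/2 + 3*exp(-4*x)/4


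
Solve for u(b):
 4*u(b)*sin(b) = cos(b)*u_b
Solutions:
 u(b) = C1/cos(b)^4


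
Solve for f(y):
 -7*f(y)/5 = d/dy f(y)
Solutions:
 f(y) = C1*exp(-7*y/5)


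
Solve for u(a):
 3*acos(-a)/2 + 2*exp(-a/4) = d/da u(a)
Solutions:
 u(a) = C1 + 3*a*acos(-a)/2 + 3*sqrt(1 - a^2)/2 - 8*exp(-a/4)


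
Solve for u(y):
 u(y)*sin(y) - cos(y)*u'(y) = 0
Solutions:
 u(y) = C1/cos(y)


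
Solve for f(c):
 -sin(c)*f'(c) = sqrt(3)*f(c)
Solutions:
 f(c) = C1*(cos(c) + 1)^(sqrt(3)/2)/(cos(c) - 1)^(sqrt(3)/2)


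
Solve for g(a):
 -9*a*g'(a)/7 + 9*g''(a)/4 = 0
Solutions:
 g(a) = C1 + C2*erfi(sqrt(14)*a/7)


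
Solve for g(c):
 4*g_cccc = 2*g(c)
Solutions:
 g(c) = C1*exp(-2^(3/4)*c/2) + C2*exp(2^(3/4)*c/2) + C3*sin(2^(3/4)*c/2) + C4*cos(2^(3/4)*c/2)


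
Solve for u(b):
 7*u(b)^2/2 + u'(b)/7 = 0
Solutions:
 u(b) = 2/(C1 + 49*b)


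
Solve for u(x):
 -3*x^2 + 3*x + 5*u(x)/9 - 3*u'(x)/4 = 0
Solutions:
 u(x) = C1*exp(20*x/27) + 27*x^2/5 + 459*x/50 + 12393/1000


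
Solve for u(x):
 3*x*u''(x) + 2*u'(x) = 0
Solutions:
 u(x) = C1 + C2*x^(1/3)


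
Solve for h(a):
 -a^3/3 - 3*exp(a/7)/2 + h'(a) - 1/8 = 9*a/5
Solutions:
 h(a) = C1 + a^4/12 + 9*a^2/10 + a/8 + 21*exp(a/7)/2


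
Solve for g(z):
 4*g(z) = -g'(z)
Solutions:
 g(z) = C1*exp(-4*z)


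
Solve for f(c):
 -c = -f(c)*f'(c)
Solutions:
 f(c) = -sqrt(C1 + c^2)
 f(c) = sqrt(C1 + c^2)


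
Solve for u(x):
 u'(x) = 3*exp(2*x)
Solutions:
 u(x) = C1 + 3*exp(2*x)/2


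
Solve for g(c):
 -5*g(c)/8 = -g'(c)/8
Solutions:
 g(c) = C1*exp(5*c)


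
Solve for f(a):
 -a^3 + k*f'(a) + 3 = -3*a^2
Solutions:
 f(a) = C1 + a^4/(4*k) - a^3/k - 3*a/k


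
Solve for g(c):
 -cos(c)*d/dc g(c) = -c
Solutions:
 g(c) = C1 + Integral(c/cos(c), c)


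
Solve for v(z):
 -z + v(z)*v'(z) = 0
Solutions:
 v(z) = -sqrt(C1 + z^2)
 v(z) = sqrt(C1 + z^2)


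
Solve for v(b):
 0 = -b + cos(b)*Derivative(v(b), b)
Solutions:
 v(b) = C1 + Integral(b/cos(b), b)


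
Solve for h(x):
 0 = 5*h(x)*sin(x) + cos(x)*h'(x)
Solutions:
 h(x) = C1*cos(x)^5


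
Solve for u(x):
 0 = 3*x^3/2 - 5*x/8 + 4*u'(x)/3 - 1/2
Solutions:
 u(x) = C1 - 9*x^4/32 + 15*x^2/64 + 3*x/8


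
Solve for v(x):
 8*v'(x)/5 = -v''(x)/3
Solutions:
 v(x) = C1 + C2*exp(-24*x/5)


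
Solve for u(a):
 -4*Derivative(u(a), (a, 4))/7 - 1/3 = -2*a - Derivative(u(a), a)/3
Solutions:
 u(a) = C1 + C4*exp(126^(1/3)*a/6) - 3*a^2 + a + (C2*sin(14^(1/3)*3^(1/6)*a/4) + C3*cos(14^(1/3)*3^(1/6)*a/4))*exp(-126^(1/3)*a/12)


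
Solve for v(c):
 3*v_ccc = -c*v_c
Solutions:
 v(c) = C1 + Integral(C2*airyai(-3^(2/3)*c/3) + C3*airybi(-3^(2/3)*c/3), c)


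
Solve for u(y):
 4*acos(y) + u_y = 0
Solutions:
 u(y) = C1 - 4*y*acos(y) + 4*sqrt(1 - y^2)


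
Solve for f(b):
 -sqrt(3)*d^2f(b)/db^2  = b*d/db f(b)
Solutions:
 f(b) = C1 + C2*erf(sqrt(2)*3^(3/4)*b/6)


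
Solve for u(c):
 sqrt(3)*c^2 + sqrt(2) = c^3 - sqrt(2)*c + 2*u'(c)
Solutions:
 u(c) = C1 - c^4/8 + sqrt(3)*c^3/6 + sqrt(2)*c^2/4 + sqrt(2)*c/2


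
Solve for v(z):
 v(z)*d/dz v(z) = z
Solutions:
 v(z) = -sqrt(C1 + z^2)
 v(z) = sqrt(C1 + z^2)


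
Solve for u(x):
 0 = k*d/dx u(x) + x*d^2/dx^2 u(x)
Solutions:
 u(x) = C1 + x^(1 - re(k))*(C2*sin(log(x)*Abs(im(k))) + C3*cos(log(x)*im(k)))


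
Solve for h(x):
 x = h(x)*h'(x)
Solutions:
 h(x) = -sqrt(C1 + x^2)
 h(x) = sqrt(C1 + x^2)


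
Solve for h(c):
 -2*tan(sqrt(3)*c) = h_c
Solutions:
 h(c) = C1 + 2*sqrt(3)*log(cos(sqrt(3)*c))/3


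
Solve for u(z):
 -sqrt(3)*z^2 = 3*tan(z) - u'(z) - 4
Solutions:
 u(z) = C1 + sqrt(3)*z^3/3 - 4*z - 3*log(cos(z))


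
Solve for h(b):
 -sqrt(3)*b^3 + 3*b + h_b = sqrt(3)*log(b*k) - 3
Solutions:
 h(b) = C1 + sqrt(3)*b^4/4 - 3*b^2/2 + sqrt(3)*b*log(b*k) + b*(-3 - sqrt(3))


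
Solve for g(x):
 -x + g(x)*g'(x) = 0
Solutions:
 g(x) = -sqrt(C1 + x^2)
 g(x) = sqrt(C1 + x^2)


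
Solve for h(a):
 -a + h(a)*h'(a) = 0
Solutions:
 h(a) = -sqrt(C1 + a^2)
 h(a) = sqrt(C1 + a^2)


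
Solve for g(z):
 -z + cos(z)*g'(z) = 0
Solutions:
 g(z) = C1 + Integral(z/cos(z), z)


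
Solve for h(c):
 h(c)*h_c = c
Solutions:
 h(c) = -sqrt(C1 + c^2)
 h(c) = sqrt(C1 + c^2)


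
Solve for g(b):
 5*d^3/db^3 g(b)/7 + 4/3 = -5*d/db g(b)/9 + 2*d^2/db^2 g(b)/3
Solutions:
 g(b) = C1 - 12*b/5 + (C2*sin(sqrt(14)*b/5) + C3*cos(sqrt(14)*b/5))*exp(7*b/15)


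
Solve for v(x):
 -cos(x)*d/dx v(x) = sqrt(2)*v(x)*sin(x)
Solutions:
 v(x) = C1*cos(x)^(sqrt(2))


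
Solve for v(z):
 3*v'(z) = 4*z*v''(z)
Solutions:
 v(z) = C1 + C2*z^(7/4)


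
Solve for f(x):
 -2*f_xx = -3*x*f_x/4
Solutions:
 f(x) = C1 + C2*erfi(sqrt(3)*x/4)


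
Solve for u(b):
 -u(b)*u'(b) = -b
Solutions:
 u(b) = -sqrt(C1 + b^2)
 u(b) = sqrt(C1 + b^2)


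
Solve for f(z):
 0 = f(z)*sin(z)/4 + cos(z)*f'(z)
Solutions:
 f(z) = C1*cos(z)^(1/4)


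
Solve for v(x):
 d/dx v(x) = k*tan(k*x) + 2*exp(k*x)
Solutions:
 v(x) = C1 + k*Piecewise((-log(cos(k*x))/k, Ne(k, 0)), (0, True)) + 2*Piecewise((exp(k*x)/k, Ne(k, 0)), (x, True))


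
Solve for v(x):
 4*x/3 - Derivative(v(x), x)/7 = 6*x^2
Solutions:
 v(x) = C1 - 14*x^3 + 14*x^2/3


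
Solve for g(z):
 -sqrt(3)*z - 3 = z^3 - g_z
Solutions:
 g(z) = C1 + z^4/4 + sqrt(3)*z^2/2 + 3*z


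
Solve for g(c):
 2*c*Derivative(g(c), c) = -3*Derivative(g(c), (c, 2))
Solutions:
 g(c) = C1 + C2*erf(sqrt(3)*c/3)


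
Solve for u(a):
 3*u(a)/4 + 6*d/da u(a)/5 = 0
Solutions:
 u(a) = C1*exp(-5*a/8)


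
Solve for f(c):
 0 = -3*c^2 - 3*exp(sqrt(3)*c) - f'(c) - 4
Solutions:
 f(c) = C1 - c^3 - 4*c - sqrt(3)*exp(sqrt(3)*c)


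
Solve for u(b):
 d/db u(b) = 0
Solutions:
 u(b) = C1


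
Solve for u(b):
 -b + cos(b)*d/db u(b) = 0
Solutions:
 u(b) = C1 + Integral(b/cos(b), b)


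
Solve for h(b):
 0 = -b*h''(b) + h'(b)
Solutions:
 h(b) = C1 + C2*b^2


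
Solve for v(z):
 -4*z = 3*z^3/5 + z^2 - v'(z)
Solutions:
 v(z) = C1 + 3*z^4/20 + z^3/3 + 2*z^2


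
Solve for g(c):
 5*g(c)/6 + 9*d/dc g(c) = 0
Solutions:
 g(c) = C1*exp(-5*c/54)


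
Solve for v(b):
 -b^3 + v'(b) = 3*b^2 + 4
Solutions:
 v(b) = C1 + b^4/4 + b^3 + 4*b


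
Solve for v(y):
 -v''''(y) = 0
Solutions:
 v(y) = C1 + C2*y + C3*y^2 + C4*y^3


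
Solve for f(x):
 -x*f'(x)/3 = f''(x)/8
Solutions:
 f(x) = C1 + C2*erf(2*sqrt(3)*x/3)


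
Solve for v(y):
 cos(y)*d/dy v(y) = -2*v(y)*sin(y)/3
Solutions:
 v(y) = C1*cos(y)^(2/3)


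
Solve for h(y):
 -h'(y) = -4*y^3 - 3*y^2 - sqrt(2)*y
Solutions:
 h(y) = C1 + y^4 + y^3 + sqrt(2)*y^2/2


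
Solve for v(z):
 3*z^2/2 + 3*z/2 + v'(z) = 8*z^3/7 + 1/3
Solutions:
 v(z) = C1 + 2*z^4/7 - z^3/2 - 3*z^2/4 + z/3


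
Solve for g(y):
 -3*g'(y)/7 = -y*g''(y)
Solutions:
 g(y) = C1 + C2*y^(10/7)


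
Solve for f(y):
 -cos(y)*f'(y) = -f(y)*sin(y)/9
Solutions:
 f(y) = C1/cos(y)^(1/9)


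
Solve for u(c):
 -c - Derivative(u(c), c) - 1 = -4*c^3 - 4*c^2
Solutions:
 u(c) = C1 + c^4 + 4*c^3/3 - c^2/2 - c


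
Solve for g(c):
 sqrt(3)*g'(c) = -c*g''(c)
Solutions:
 g(c) = C1 + C2*c^(1 - sqrt(3))


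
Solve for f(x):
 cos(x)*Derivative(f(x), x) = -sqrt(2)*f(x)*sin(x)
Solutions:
 f(x) = C1*cos(x)^(sqrt(2))


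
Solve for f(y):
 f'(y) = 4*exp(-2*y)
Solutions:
 f(y) = C1 - 2*exp(-2*y)


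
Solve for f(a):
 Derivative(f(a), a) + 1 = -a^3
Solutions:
 f(a) = C1 - a^4/4 - a


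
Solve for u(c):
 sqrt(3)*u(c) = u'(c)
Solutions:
 u(c) = C1*exp(sqrt(3)*c)


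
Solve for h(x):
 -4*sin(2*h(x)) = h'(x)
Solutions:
 h(x) = pi - acos((-C1 - exp(16*x))/(C1 - exp(16*x)))/2
 h(x) = acos((-C1 - exp(16*x))/(C1 - exp(16*x)))/2


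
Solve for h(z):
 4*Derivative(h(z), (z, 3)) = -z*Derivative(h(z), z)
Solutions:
 h(z) = C1 + Integral(C2*airyai(-2^(1/3)*z/2) + C3*airybi(-2^(1/3)*z/2), z)


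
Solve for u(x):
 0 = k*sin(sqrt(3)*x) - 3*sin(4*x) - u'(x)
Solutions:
 u(x) = C1 - sqrt(3)*k*cos(sqrt(3)*x)/3 + 3*cos(4*x)/4


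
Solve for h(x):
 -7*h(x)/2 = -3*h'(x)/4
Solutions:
 h(x) = C1*exp(14*x/3)


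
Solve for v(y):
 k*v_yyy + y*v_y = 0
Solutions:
 v(y) = C1 + Integral(C2*airyai(y*(-1/k)^(1/3)) + C3*airybi(y*(-1/k)^(1/3)), y)


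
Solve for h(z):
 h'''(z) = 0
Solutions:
 h(z) = C1 + C2*z + C3*z^2


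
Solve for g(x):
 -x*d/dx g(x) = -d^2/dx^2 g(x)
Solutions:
 g(x) = C1 + C2*erfi(sqrt(2)*x/2)


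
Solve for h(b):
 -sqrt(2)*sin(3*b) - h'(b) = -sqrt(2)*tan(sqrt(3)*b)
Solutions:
 h(b) = C1 - sqrt(6)*log(cos(sqrt(3)*b))/3 + sqrt(2)*cos(3*b)/3


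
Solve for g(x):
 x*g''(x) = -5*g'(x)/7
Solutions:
 g(x) = C1 + C2*x^(2/7)


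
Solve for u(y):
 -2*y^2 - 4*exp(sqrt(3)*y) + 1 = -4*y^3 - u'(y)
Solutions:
 u(y) = C1 - y^4 + 2*y^3/3 - y + 4*sqrt(3)*exp(sqrt(3)*y)/3


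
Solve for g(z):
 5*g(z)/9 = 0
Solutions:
 g(z) = 0


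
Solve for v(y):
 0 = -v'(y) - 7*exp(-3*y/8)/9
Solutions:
 v(y) = C1 + 56*exp(-3*y/8)/27


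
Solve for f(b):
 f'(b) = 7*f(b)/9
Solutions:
 f(b) = C1*exp(7*b/9)


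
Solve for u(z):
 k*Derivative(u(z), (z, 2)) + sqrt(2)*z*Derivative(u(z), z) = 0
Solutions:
 u(z) = C1 + C2*sqrt(k)*erf(2^(3/4)*z*sqrt(1/k)/2)


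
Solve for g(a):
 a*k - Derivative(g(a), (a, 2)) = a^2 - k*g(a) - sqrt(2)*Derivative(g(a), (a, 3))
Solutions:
 g(a) = C1*exp(a*(sqrt(2)*(27*k + sqrt((27*k - 1)^2 - 1) - 1)^(1/3) - sqrt(6)*I*(27*k + sqrt((27*k - 1)^2 - 1) - 1)^(1/3) + 2*sqrt(2) - 8/((-sqrt(2) + sqrt(6)*I)*(27*k + sqrt((27*k - 1)^2 - 1) - 1)^(1/3)))/12) + C2*exp(a*(sqrt(2)*(27*k + sqrt((27*k - 1)^2 - 1) - 1)^(1/3) + sqrt(6)*I*(27*k + sqrt((27*k - 1)^2 - 1) - 1)^(1/3) + 2*sqrt(2) + 8/((sqrt(2) + sqrt(6)*I)*(27*k + sqrt((27*k - 1)^2 - 1) - 1)^(1/3)))/12) + C3*exp(sqrt(2)*a*(-(27*k + sqrt((27*k - 1)^2 - 1) - 1)^(1/3) + 1 - 1/(27*k + sqrt((27*k - 1)^2 - 1) - 1)^(1/3))/6) + a^2/k - a + 2/k^2


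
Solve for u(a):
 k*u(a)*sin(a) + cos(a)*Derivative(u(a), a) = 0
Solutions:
 u(a) = C1*exp(k*log(cos(a)))


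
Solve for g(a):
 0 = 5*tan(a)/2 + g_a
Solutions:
 g(a) = C1 + 5*log(cos(a))/2


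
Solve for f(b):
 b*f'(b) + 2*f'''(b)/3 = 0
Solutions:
 f(b) = C1 + Integral(C2*airyai(-2^(2/3)*3^(1/3)*b/2) + C3*airybi(-2^(2/3)*3^(1/3)*b/2), b)


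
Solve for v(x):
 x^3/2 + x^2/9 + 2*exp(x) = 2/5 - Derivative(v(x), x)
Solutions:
 v(x) = C1 - x^4/8 - x^3/27 + 2*x/5 - 2*exp(x)


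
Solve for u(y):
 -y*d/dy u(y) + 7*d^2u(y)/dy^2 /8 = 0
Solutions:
 u(y) = C1 + C2*erfi(2*sqrt(7)*y/7)


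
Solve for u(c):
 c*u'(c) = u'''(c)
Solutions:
 u(c) = C1 + Integral(C2*airyai(c) + C3*airybi(c), c)


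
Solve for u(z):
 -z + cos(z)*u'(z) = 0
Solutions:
 u(z) = C1 + Integral(z/cos(z), z)


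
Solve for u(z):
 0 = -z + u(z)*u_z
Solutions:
 u(z) = -sqrt(C1 + z^2)
 u(z) = sqrt(C1 + z^2)


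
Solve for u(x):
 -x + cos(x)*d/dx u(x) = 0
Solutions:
 u(x) = C1 + Integral(x/cos(x), x)


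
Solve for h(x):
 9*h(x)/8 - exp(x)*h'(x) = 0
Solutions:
 h(x) = C1*exp(-9*exp(-x)/8)


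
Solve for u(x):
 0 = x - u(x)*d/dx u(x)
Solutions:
 u(x) = -sqrt(C1 + x^2)
 u(x) = sqrt(C1 + x^2)


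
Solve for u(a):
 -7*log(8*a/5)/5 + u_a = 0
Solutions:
 u(a) = C1 + 7*a*log(a)/5 - 7*a*log(5)/5 - 7*a/5 + 21*a*log(2)/5


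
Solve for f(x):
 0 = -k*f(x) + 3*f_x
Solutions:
 f(x) = C1*exp(k*x/3)


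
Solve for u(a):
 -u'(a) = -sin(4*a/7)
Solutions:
 u(a) = C1 - 7*cos(4*a/7)/4


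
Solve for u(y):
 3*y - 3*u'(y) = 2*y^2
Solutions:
 u(y) = C1 - 2*y^3/9 + y^2/2


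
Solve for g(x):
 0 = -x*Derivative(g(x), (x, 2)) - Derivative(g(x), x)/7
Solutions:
 g(x) = C1 + C2*x^(6/7)


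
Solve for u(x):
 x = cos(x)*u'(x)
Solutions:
 u(x) = C1 + Integral(x/cos(x), x)


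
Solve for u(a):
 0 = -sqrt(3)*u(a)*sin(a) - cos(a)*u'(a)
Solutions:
 u(a) = C1*cos(a)^(sqrt(3))


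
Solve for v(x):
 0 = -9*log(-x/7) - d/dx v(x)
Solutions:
 v(x) = C1 - 9*x*log(-x) + 9*x*(1 + log(7))


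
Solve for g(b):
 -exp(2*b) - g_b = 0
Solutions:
 g(b) = C1 - exp(2*b)/2


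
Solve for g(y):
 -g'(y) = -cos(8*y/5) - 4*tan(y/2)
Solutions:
 g(y) = C1 - 8*log(cos(y/2)) + 5*sin(8*y/5)/8


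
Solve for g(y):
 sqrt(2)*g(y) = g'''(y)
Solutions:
 g(y) = C3*exp(2^(1/6)*y) + (C1*sin(2^(1/6)*sqrt(3)*y/2) + C2*cos(2^(1/6)*sqrt(3)*y/2))*exp(-2^(1/6)*y/2)


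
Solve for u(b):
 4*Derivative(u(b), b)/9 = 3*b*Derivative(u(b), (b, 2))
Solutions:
 u(b) = C1 + C2*b^(31/27)


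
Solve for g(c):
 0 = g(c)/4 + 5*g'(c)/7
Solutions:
 g(c) = C1*exp(-7*c/20)


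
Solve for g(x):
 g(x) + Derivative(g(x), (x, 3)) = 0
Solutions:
 g(x) = C3*exp(-x) + (C1*sin(sqrt(3)*x/2) + C2*cos(sqrt(3)*x/2))*exp(x/2)


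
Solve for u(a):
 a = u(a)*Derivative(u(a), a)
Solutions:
 u(a) = -sqrt(C1 + a^2)
 u(a) = sqrt(C1 + a^2)


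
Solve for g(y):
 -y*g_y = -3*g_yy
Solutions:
 g(y) = C1 + C2*erfi(sqrt(6)*y/6)


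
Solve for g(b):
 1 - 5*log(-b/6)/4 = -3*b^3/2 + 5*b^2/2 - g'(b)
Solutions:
 g(b) = C1 - 3*b^4/8 + 5*b^3/6 + 5*b*log(-b)/4 + b*(-9 - 5*log(6))/4


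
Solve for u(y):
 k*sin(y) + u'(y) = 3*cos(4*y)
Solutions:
 u(y) = C1 + k*cos(y) + 3*sin(4*y)/4


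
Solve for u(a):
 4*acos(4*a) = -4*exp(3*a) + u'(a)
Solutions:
 u(a) = C1 + 4*a*acos(4*a) - sqrt(1 - 16*a^2) + 4*exp(3*a)/3


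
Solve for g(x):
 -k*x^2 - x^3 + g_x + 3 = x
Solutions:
 g(x) = C1 + k*x^3/3 + x^4/4 + x^2/2 - 3*x


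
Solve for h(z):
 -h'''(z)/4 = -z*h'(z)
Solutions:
 h(z) = C1 + Integral(C2*airyai(2^(2/3)*z) + C3*airybi(2^(2/3)*z), z)


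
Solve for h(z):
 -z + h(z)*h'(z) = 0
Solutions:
 h(z) = -sqrt(C1 + z^2)
 h(z) = sqrt(C1 + z^2)


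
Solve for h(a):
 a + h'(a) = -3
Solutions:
 h(a) = C1 - a^2/2 - 3*a


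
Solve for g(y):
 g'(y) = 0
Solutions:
 g(y) = C1


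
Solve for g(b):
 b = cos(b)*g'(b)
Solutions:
 g(b) = C1 + Integral(b/cos(b), b)


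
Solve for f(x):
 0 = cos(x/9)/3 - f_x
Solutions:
 f(x) = C1 + 3*sin(x/9)


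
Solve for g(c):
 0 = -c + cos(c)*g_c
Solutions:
 g(c) = C1 + Integral(c/cos(c), c)


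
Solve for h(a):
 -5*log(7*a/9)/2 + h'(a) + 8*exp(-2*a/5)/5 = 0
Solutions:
 h(a) = C1 + 5*a*log(a)/2 + a*(-5*log(3) - 5/2 + 5*log(7)/2) + 4*exp(-2*a/5)


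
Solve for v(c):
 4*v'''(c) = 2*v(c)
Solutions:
 v(c) = C3*exp(2^(2/3)*c/2) + (C1*sin(2^(2/3)*sqrt(3)*c/4) + C2*cos(2^(2/3)*sqrt(3)*c/4))*exp(-2^(2/3)*c/4)


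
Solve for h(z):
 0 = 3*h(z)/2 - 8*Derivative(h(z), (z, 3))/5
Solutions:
 h(z) = C3*exp(15^(1/3)*2^(2/3)*z/4) + (C1*sin(2^(2/3)*3^(5/6)*5^(1/3)*z/8) + C2*cos(2^(2/3)*3^(5/6)*5^(1/3)*z/8))*exp(-15^(1/3)*2^(2/3)*z/8)


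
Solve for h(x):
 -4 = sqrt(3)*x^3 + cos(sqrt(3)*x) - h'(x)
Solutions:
 h(x) = C1 + sqrt(3)*x^4/4 + 4*x + sqrt(3)*sin(sqrt(3)*x)/3


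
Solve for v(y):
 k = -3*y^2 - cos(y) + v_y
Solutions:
 v(y) = C1 + k*y + y^3 + sin(y)


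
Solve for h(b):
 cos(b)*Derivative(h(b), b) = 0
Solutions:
 h(b) = C1


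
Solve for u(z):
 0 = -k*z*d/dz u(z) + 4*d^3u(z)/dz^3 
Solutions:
 u(z) = C1 + Integral(C2*airyai(2^(1/3)*k^(1/3)*z/2) + C3*airybi(2^(1/3)*k^(1/3)*z/2), z)


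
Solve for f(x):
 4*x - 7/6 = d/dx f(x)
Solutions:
 f(x) = C1 + 2*x^2 - 7*x/6


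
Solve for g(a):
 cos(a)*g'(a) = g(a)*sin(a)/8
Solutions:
 g(a) = C1/cos(a)^(1/8)


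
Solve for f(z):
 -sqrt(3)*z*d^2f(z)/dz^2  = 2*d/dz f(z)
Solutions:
 f(z) = C1 + C2*z^(1 - 2*sqrt(3)/3)


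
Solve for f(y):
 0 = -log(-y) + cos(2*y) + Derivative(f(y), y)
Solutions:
 f(y) = C1 + y*log(-y) - y - sin(2*y)/2


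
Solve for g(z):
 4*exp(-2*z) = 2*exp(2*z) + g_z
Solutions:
 g(z) = C1 - exp(2*z) - 2*exp(-2*z)


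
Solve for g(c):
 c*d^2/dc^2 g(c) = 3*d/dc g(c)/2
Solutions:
 g(c) = C1 + C2*c^(5/2)


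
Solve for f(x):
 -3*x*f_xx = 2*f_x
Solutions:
 f(x) = C1 + C2*x^(1/3)


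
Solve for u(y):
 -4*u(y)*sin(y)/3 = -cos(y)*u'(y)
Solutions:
 u(y) = C1/cos(y)^(4/3)


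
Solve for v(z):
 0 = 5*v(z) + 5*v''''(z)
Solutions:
 v(z) = (C1*sin(sqrt(2)*z/2) + C2*cos(sqrt(2)*z/2))*exp(-sqrt(2)*z/2) + (C3*sin(sqrt(2)*z/2) + C4*cos(sqrt(2)*z/2))*exp(sqrt(2)*z/2)


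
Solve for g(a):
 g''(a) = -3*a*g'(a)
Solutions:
 g(a) = C1 + C2*erf(sqrt(6)*a/2)


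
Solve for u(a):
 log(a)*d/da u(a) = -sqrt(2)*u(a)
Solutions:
 u(a) = C1*exp(-sqrt(2)*li(a))


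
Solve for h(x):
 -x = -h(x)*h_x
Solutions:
 h(x) = -sqrt(C1 + x^2)
 h(x) = sqrt(C1 + x^2)


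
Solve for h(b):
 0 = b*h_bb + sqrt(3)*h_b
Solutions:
 h(b) = C1 + C2*b^(1 - sqrt(3))


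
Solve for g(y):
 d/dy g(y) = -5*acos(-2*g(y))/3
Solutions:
 Integral(1/acos(-2*_y), (_y, g(y))) = C1 - 5*y/3


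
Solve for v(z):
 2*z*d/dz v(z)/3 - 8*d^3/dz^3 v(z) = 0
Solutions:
 v(z) = C1 + Integral(C2*airyai(18^(1/3)*z/6) + C3*airybi(18^(1/3)*z/6), z)


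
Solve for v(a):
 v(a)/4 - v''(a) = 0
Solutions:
 v(a) = C1*exp(-a/2) + C2*exp(a/2)


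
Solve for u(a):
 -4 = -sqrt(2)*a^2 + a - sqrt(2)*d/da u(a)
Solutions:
 u(a) = C1 - a^3/3 + sqrt(2)*a^2/4 + 2*sqrt(2)*a


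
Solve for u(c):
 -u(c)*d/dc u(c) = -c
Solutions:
 u(c) = -sqrt(C1 + c^2)
 u(c) = sqrt(C1 + c^2)


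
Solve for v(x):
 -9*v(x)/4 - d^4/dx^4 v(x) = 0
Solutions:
 v(x) = (C1*sin(sqrt(3)*x/2) + C2*cos(sqrt(3)*x/2))*exp(-sqrt(3)*x/2) + (C3*sin(sqrt(3)*x/2) + C4*cos(sqrt(3)*x/2))*exp(sqrt(3)*x/2)


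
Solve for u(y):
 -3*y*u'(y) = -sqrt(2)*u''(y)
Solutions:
 u(y) = C1 + C2*erfi(2^(1/4)*sqrt(3)*y/2)


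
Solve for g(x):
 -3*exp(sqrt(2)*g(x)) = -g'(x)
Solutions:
 g(x) = sqrt(2)*(2*log(-1/(C1 + 3*x)) - log(2))/4


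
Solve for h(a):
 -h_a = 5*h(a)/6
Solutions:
 h(a) = C1*exp(-5*a/6)


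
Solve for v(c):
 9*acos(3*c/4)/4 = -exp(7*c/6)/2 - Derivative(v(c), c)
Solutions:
 v(c) = C1 - 9*c*acos(3*c/4)/4 + 3*sqrt(16 - 9*c^2)/4 - 3*exp(7*c/6)/7


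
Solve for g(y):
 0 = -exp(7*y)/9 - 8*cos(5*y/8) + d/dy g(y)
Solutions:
 g(y) = C1 + exp(7*y)/63 + 64*sin(5*y/8)/5


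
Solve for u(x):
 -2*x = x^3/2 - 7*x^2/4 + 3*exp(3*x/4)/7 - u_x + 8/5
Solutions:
 u(x) = C1 + x^4/8 - 7*x^3/12 + x^2 + 8*x/5 + 4*exp(3*x/4)/7


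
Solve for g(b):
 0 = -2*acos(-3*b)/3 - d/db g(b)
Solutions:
 g(b) = C1 - 2*b*acos(-3*b)/3 - 2*sqrt(1 - 9*b^2)/9


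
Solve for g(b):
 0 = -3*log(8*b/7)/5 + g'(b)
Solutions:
 g(b) = C1 + 3*b*log(b)/5 - 3*b*log(7)/5 - 3*b/5 + 9*b*log(2)/5


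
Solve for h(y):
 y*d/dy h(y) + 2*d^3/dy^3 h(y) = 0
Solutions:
 h(y) = C1 + Integral(C2*airyai(-2^(2/3)*y/2) + C3*airybi(-2^(2/3)*y/2), y)


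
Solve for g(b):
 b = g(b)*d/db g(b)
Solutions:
 g(b) = -sqrt(C1 + b^2)
 g(b) = sqrt(C1 + b^2)


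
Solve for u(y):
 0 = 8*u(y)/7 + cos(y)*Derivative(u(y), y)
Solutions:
 u(y) = C1*(sin(y) - 1)^(4/7)/(sin(y) + 1)^(4/7)


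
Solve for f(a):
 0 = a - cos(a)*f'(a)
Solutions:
 f(a) = C1 + Integral(a/cos(a), a)


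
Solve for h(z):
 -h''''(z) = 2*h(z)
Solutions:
 h(z) = (C1*sin(2^(3/4)*z/2) + C2*cos(2^(3/4)*z/2))*exp(-2^(3/4)*z/2) + (C3*sin(2^(3/4)*z/2) + C4*cos(2^(3/4)*z/2))*exp(2^(3/4)*z/2)


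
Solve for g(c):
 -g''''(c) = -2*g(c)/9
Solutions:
 g(c) = C1*exp(-2^(1/4)*sqrt(3)*c/3) + C2*exp(2^(1/4)*sqrt(3)*c/3) + C3*sin(2^(1/4)*sqrt(3)*c/3) + C4*cos(2^(1/4)*sqrt(3)*c/3)


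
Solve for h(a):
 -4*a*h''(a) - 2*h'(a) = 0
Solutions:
 h(a) = C1 + C2*sqrt(a)


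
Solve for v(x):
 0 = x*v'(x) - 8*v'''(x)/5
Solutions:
 v(x) = C1 + Integral(C2*airyai(5^(1/3)*x/2) + C3*airybi(5^(1/3)*x/2), x)


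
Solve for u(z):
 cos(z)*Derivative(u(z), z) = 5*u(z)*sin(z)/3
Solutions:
 u(z) = C1/cos(z)^(5/3)


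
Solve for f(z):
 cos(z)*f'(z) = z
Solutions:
 f(z) = C1 + Integral(z/cos(z), z)


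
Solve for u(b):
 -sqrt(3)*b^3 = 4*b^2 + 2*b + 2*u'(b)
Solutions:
 u(b) = C1 - sqrt(3)*b^4/8 - 2*b^3/3 - b^2/2


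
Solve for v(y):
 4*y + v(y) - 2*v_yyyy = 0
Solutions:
 v(y) = C1*exp(-2^(3/4)*y/2) + C2*exp(2^(3/4)*y/2) + C3*sin(2^(3/4)*y/2) + C4*cos(2^(3/4)*y/2) - 4*y


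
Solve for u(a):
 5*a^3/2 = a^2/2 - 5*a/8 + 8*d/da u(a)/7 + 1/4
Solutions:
 u(a) = C1 + 35*a^4/64 - 7*a^3/48 + 35*a^2/128 - 7*a/32


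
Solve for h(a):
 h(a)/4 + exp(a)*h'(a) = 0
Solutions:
 h(a) = C1*exp(exp(-a)/4)


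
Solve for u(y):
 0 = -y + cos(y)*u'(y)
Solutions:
 u(y) = C1 + Integral(y/cos(y), y)


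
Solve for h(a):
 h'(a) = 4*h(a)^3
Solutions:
 h(a) = -sqrt(2)*sqrt(-1/(C1 + 4*a))/2
 h(a) = sqrt(2)*sqrt(-1/(C1 + 4*a))/2


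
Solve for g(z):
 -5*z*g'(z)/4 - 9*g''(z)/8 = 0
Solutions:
 g(z) = C1 + C2*erf(sqrt(5)*z/3)


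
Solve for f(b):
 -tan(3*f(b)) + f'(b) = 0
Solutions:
 f(b) = -asin(C1*exp(3*b))/3 + pi/3
 f(b) = asin(C1*exp(3*b))/3


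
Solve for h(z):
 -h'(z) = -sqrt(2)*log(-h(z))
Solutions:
 -li(-h(z)) = C1 + sqrt(2)*z


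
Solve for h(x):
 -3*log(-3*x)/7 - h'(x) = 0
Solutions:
 h(x) = C1 - 3*x*log(-x)/7 + 3*x*(1 - log(3))/7


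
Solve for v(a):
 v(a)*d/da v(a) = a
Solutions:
 v(a) = -sqrt(C1 + a^2)
 v(a) = sqrt(C1 + a^2)


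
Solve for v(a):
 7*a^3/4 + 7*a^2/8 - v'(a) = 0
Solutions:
 v(a) = C1 + 7*a^4/16 + 7*a^3/24


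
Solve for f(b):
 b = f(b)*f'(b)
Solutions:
 f(b) = -sqrt(C1 + b^2)
 f(b) = sqrt(C1 + b^2)


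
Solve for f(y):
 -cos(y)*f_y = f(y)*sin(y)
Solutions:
 f(y) = C1*cos(y)


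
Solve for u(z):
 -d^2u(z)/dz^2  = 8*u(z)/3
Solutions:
 u(z) = C1*sin(2*sqrt(6)*z/3) + C2*cos(2*sqrt(6)*z/3)


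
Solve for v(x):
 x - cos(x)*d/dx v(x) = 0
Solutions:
 v(x) = C1 + Integral(x/cos(x), x)


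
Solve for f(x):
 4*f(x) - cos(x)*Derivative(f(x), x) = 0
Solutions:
 f(x) = C1*(sin(x)^2 + 2*sin(x) + 1)/(sin(x)^2 - 2*sin(x) + 1)


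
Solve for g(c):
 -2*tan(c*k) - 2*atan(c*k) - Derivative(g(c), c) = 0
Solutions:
 g(c) = C1 - 2*Piecewise((-log(cos(c*k))/k, Ne(k, 0)), (0, True)) - 2*Piecewise((c*atan(c*k) - log(c^2*k^2 + 1)/(2*k), Ne(k, 0)), (0, True))


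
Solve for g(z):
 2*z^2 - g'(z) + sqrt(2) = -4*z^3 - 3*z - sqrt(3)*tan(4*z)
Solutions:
 g(z) = C1 + z^4 + 2*z^3/3 + 3*z^2/2 + sqrt(2)*z - sqrt(3)*log(cos(4*z))/4


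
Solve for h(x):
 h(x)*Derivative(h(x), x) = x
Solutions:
 h(x) = -sqrt(C1 + x^2)
 h(x) = sqrt(C1 + x^2)


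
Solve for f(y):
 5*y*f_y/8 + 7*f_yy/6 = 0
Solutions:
 f(y) = C1 + C2*erf(sqrt(210)*y/28)


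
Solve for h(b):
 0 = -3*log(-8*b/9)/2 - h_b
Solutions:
 h(b) = C1 - 3*b*log(-b)/2 + b*(-9*log(2)/2 + 3/2 + 3*log(3))


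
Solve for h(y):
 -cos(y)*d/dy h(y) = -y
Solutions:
 h(y) = C1 + Integral(y/cos(y), y)


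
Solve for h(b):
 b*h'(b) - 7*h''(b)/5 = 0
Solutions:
 h(b) = C1 + C2*erfi(sqrt(70)*b/14)


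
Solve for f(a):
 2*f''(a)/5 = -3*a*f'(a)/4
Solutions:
 f(a) = C1 + C2*erf(sqrt(15)*a/4)


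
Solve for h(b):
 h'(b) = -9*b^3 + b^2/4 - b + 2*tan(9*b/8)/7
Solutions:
 h(b) = C1 - 9*b^4/4 + b^3/12 - b^2/2 - 16*log(cos(9*b/8))/63


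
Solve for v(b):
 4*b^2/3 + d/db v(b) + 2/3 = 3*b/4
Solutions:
 v(b) = C1 - 4*b^3/9 + 3*b^2/8 - 2*b/3


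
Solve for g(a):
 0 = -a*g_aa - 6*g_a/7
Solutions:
 g(a) = C1 + C2*a^(1/7)


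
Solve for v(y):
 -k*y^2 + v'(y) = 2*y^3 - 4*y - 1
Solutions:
 v(y) = C1 + k*y^3/3 + y^4/2 - 2*y^2 - y


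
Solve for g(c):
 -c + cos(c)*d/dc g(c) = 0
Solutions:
 g(c) = C1 + Integral(c/cos(c), c)


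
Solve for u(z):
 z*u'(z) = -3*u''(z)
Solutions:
 u(z) = C1 + C2*erf(sqrt(6)*z/6)


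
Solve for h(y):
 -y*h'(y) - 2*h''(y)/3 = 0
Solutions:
 h(y) = C1 + C2*erf(sqrt(3)*y/2)


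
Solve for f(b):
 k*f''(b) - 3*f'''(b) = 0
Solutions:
 f(b) = C1 + C2*b + C3*exp(b*k/3)


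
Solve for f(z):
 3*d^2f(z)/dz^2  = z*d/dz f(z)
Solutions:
 f(z) = C1 + C2*erfi(sqrt(6)*z/6)


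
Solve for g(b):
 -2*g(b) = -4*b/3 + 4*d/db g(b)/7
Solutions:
 g(b) = C1*exp(-7*b/2) + 2*b/3 - 4/21


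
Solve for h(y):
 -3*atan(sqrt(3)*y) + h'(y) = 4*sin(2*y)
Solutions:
 h(y) = C1 + 3*y*atan(sqrt(3)*y) - sqrt(3)*log(3*y^2 + 1)/2 - 2*cos(2*y)


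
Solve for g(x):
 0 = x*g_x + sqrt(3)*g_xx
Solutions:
 g(x) = C1 + C2*erf(sqrt(2)*3^(3/4)*x/6)


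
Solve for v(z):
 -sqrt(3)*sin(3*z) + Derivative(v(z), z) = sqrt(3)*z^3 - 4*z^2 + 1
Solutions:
 v(z) = C1 + sqrt(3)*z^4/4 - 4*z^3/3 + z - sqrt(3)*cos(3*z)/3


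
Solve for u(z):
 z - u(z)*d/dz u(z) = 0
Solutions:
 u(z) = -sqrt(C1 + z^2)
 u(z) = sqrt(C1 + z^2)


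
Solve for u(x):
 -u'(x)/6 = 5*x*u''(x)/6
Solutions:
 u(x) = C1 + C2*x^(4/5)


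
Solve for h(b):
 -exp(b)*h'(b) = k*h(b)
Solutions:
 h(b) = C1*exp(k*exp(-b))


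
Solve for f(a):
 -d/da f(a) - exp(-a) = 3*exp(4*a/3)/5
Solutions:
 f(a) = C1 - 9*exp(4*a/3)/20 + exp(-a)


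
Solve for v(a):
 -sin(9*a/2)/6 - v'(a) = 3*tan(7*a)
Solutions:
 v(a) = C1 + 3*log(cos(7*a))/7 + cos(9*a/2)/27


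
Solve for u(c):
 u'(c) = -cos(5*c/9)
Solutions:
 u(c) = C1 - 9*sin(5*c/9)/5


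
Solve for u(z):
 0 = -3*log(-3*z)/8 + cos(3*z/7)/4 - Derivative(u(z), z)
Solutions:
 u(z) = C1 - 3*z*log(-z)/8 - 3*z*log(3)/8 + 3*z/8 + 7*sin(3*z/7)/12


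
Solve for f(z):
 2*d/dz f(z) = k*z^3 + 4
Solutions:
 f(z) = C1 + k*z^4/8 + 2*z


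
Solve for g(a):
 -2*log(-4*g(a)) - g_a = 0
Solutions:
 Integral(1/(log(-_y) + 2*log(2)), (_y, g(a)))/2 = C1 - a


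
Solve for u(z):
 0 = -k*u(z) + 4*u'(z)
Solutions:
 u(z) = C1*exp(k*z/4)


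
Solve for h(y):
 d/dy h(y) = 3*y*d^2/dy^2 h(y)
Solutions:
 h(y) = C1 + C2*y^(4/3)


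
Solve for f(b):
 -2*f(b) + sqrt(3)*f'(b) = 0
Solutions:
 f(b) = C1*exp(2*sqrt(3)*b/3)


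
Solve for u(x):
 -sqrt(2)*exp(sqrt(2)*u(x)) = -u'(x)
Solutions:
 u(x) = sqrt(2)*(2*log(-1/(C1 + sqrt(2)*x)) - log(2))/4


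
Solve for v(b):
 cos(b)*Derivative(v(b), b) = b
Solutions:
 v(b) = C1 + Integral(b/cos(b), b)


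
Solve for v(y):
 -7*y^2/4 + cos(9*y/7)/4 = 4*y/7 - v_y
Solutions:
 v(y) = C1 + 7*y^3/12 + 2*y^2/7 - 7*sin(9*y/7)/36


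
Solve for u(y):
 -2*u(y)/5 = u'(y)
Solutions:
 u(y) = C1*exp(-2*y/5)


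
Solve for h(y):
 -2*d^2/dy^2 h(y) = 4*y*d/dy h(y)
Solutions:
 h(y) = C1 + C2*erf(y)


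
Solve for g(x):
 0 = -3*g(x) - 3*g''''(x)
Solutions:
 g(x) = (C1*sin(sqrt(2)*x/2) + C2*cos(sqrt(2)*x/2))*exp(-sqrt(2)*x/2) + (C3*sin(sqrt(2)*x/2) + C4*cos(sqrt(2)*x/2))*exp(sqrt(2)*x/2)


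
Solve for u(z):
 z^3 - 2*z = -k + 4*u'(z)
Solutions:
 u(z) = C1 + k*z/4 + z^4/16 - z^2/4


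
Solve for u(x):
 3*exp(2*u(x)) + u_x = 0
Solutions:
 u(x) = log(-sqrt(-1/(C1 - 3*x))) - log(2)/2
 u(x) = log(-1/(C1 - 3*x))/2 - log(2)/2


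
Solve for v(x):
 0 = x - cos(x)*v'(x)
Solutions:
 v(x) = C1 + Integral(x/cos(x), x)


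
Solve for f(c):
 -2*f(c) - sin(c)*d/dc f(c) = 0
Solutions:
 f(c) = C1*(cos(c) + 1)/(cos(c) - 1)


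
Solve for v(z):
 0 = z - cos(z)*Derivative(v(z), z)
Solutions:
 v(z) = C1 + Integral(z/cos(z), z)


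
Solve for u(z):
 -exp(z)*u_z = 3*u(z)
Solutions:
 u(z) = C1*exp(3*exp(-z))


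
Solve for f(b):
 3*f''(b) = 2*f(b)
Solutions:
 f(b) = C1*exp(-sqrt(6)*b/3) + C2*exp(sqrt(6)*b/3)


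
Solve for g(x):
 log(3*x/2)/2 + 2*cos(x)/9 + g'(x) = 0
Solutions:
 g(x) = C1 - x*log(x)/2 - x*log(3) + x/2 + x*log(6)/2 - 2*sin(x)/9


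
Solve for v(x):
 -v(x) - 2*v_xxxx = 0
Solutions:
 v(x) = (C1*sin(2^(1/4)*x/2) + C2*cos(2^(1/4)*x/2))*exp(-2^(1/4)*x/2) + (C3*sin(2^(1/4)*x/2) + C4*cos(2^(1/4)*x/2))*exp(2^(1/4)*x/2)


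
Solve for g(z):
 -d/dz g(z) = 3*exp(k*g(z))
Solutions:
 g(z) = Piecewise((log(1/(C1*k + 3*k*z))/k, Ne(k, 0)), (nan, True))
 g(z) = Piecewise((C1 - 3*z, Eq(k, 0)), (nan, True))


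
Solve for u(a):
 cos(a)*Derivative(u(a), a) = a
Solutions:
 u(a) = C1 + Integral(a/cos(a), a)


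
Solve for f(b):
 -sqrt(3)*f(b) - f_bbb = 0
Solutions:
 f(b) = C3*exp(-3^(1/6)*b) + (C1*sin(3^(2/3)*b/2) + C2*cos(3^(2/3)*b/2))*exp(3^(1/6)*b/2)


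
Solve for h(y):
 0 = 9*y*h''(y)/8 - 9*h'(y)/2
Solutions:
 h(y) = C1 + C2*y^5


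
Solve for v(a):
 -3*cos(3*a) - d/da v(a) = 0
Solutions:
 v(a) = C1 - sin(3*a)


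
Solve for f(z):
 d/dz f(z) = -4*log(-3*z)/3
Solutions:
 f(z) = C1 - 4*z*log(-z)/3 + 4*z*(1 - log(3))/3


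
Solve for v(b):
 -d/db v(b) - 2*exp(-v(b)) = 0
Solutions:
 v(b) = log(C1 - 2*b)


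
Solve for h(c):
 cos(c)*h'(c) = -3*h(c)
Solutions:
 h(c) = C1*(sin(c) - 1)^(3/2)/(sin(c) + 1)^(3/2)


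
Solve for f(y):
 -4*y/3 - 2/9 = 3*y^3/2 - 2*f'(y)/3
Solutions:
 f(y) = C1 + 9*y^4/16 + y^2 + y/3


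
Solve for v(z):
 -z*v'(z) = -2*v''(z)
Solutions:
 v(z) = C1 + C2*erfi(z/2)


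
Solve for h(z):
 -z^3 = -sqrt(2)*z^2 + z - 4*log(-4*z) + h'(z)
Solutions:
 h(z) = C1 - z^4/4 + sqrt(2)*z^3/3 - z^2/2 + 4*z*log(-z) + 4*z*(-1 + 2*log(2))


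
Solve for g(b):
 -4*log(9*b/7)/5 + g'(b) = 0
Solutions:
 g(b) = C1 + 4*b*log(b)/5 - 4*b*log(7)/5 - 4*b/5 + 8*b*log(3)/5


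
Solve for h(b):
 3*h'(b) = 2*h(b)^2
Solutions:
 h(b) = -3/(C1 + 2*b)


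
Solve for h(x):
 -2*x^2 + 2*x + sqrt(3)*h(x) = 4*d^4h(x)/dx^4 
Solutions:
 h(x) = C1*exp(-sqrt(2)*3^(1/8)*x/2) + C2*exp(sqrt(2)*3^(1/8)*x/2) + C3*sin(sqrt(2)*3^(1/8)*x/2) + C4*cos(sqrt(2)*3^(1/8)*x/2) + 2*sqrt(3)*x^2/3 - 2*sqrt(3)*x/3


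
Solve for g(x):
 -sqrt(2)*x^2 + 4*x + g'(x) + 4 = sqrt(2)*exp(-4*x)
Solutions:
 g(x) = C1 + sqrt(2)*x^3/3 - 2*x^2 - 4*x - sqrt(2)*exp(-4*x)/4


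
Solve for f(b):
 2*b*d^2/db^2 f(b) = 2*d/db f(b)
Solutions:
 f(b) = C1 + C2*b^2


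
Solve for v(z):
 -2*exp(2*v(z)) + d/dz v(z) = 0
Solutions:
 v(z) = log(-sqrt(-1/(C1 + 2*z))) - log(2)/2
 v(z) = log(-1/(C1 + 2*z))/2 - log(2)/2


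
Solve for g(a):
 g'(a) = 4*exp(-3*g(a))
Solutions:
 g(a) = log(C1 + 12*a)/3
 g(a) = log((-3^(1/3) - 3^(5/6)*I)*(C1 + 4*a)^(1/3)/2)
 g(a) = log((-3^(1/3) + 3^(5/6)*I)*(C1 + 4*a)^(1/3)/2)


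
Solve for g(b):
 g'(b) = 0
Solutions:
 g(b) = C1


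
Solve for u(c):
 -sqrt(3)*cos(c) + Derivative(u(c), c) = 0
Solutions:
 u(c) = C1 + sqrt(3)*sin(c)


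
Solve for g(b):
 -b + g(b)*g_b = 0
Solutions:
 g(b) = -sqrt(C1 + b^2)
 g(b) = sqrt(C1 + b^2)


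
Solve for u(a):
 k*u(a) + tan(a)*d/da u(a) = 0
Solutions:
 u(a) = C1*exp(-k*log(sin(a)))


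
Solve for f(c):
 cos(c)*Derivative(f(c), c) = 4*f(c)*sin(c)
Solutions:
 f(c) = C1/cos(c)^4


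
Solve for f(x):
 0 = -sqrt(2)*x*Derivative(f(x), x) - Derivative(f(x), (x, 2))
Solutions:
 f(x) = C1 + C2*erf(2^(3/4)*x/2)


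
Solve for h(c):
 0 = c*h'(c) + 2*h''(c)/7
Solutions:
 h(c) = C1 + C2*erf(sqrt(7)*c/2)


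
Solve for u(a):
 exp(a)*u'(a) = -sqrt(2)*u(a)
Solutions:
 u(a) = C1*exp(sqrt(2)*exp(-a))


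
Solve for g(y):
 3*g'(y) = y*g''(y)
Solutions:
 g(y) = C1 + C2*y^4


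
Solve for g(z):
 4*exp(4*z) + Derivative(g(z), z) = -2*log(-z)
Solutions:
 g(z) = C1 - 2*z*log(-z) + 2*z - exp(4*z)


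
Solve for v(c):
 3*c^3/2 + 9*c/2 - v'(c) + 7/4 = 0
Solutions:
 v(c) = C1 + 3*c^4/8 + 9*c^2/4 + 7*c/4


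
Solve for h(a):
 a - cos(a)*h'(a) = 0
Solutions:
 h(a) = C1 + Integral(a/cos(a), a)


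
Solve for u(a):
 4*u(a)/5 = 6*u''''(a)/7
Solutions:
 u(a) = C1*exp(-14^(1/4)*15^(3/4)*a/15) + C2*exp(14^(1/4)*15^(3/4)*a/15) + C3*sin(14^(1/4)*15^(3/4)*a/15) + C4*cos(14^(1/4)*15^(3/4)*a/15)


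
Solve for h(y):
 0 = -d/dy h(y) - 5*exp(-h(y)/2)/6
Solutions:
 h(y) = 2*log(C1 - 5*y/12)


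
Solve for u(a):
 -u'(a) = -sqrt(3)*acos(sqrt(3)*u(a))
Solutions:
 Integral(1/acos(sqrt(3)*_y), (_y, u(a))) = C1 + sqrt(3)*a


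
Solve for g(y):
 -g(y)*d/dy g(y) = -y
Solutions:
 g(y) = -sqrt(C1 + y^2)
 g(y) = sqrt(C1 + y^2)


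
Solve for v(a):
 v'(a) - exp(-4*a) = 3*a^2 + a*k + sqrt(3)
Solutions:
 v(a) = C1 + a^3 + a^2*k/2 + sqrt(3)*a - exp(-4*a)/4


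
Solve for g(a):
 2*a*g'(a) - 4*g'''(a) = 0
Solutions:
 g(a) = C1 + Integral(C2*airyai(2^(2/3)*a/2) + C3*airybi(2^(2/3)*a/2), a)


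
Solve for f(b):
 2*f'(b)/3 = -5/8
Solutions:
 f(b) = C1 - 15*b/16


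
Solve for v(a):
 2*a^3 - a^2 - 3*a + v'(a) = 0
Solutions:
 v(a) = C1 - a^4/2 + a^3/3 + 3*a^2/2


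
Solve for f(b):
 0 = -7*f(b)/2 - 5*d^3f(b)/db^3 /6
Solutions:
 f(b) = C3*exp(-21^(1/3)*5^(2/3)*b/5) + (C1*sin(3^(5/6)*5^(2/3)*7^(1/3)*b/10) + C2*cos(3^(5/6)*5^(2/3)*7^(1/3)*b/10))*exp(21^(1/3)*5^(2/3)*b/10)


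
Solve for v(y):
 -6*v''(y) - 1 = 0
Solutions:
 v(y) = C1 + C2*y - y^2/12


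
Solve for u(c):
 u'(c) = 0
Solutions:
 u(c) = C1


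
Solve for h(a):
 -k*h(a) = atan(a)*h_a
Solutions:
 h(a) = C1*exp(-k*Integral(1/atan(a), a))


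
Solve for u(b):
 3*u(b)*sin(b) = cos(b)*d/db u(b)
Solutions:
 u(b) = C1/cos(b)^3


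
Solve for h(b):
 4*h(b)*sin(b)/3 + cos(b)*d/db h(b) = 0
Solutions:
 h(b) = C1*cos(b)^(4/3)


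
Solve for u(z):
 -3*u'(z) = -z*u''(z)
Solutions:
 u(z) = C1 + C2*z^4


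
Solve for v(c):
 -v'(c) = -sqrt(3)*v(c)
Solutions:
 v(c) = C1*exp(sqrt(3)*c)


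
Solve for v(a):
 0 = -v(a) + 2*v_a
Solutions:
 v(a) = C1*exp(a/2)


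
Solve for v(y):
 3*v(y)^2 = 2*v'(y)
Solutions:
 v(y) = -2/(C1 + 3*y)


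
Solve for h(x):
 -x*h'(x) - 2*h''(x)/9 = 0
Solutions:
 h(x) = C1 + C2*erf(3*x/2)


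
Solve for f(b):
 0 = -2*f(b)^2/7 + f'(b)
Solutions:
 f(b) = -7/(C1 + 2*b)


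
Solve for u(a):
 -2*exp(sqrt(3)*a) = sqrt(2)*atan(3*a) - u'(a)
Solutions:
 u(a) = C1 + sqrt(2)*(a*atan(3*a) - log(9*a^2 + 1)/6) + 2*sqrt(3)*exp(sqrt(3)*a)/3


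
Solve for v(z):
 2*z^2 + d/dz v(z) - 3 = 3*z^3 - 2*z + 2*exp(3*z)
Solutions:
 v(z) = C1 + 3*z^4/4 - 2*z^3/3 - z^2 + 3*z + 2*exp(3*z)/3


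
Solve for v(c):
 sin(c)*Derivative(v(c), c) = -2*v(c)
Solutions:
 v(c) = C1*(cos(c) + 1)/(cos(c) - 1)


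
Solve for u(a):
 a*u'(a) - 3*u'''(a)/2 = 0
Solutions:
 u(a) = C1 + Integral(C2*airyai(2^(1/3)*3^(2/3)*a/3) + C3*airybi(2^(1/3)*3^(2/3)*a/3), a)


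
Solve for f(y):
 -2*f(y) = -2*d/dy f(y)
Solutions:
 f(y) = C1*exp(y)


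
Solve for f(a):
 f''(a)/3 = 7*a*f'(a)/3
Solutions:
 f(a) = C1 + C2*erfi(sqrt(14)*a/2)


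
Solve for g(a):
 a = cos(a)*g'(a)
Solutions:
 g(a) = C1 + Integral(a/cos(a), a)


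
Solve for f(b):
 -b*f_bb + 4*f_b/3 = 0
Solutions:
 f(b) = C1 + C2*b^(7/3)


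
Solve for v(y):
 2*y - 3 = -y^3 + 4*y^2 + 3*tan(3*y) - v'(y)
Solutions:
 v(y) = C1 - y^4/4 + 4*y^3/3 - y^2 + 3*y - log(cos(3*y))


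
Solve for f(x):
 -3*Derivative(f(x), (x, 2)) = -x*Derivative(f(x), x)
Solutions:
 f(x) = C1 + C2*erfi(sqrt(6)*x/6)


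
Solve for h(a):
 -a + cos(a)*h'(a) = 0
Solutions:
 h(a) = C1 + Integral(a/cos(a), a)


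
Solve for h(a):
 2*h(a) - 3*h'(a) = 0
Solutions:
 h(a) = C1*exp(2*a/3)


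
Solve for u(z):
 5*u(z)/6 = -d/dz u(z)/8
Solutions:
 u(z) = C1*exp(-20*z/3)


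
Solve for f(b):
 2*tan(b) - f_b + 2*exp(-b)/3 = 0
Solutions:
 f(b) = C1 + log(tan(b)^2 + 1) - 2*exp(-b)/3


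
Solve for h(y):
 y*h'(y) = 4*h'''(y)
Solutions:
 h(y) = C1 + Integral(C2*airyai(2^(1/3)*y/2) + C3*airybi(2^(1/3)*y/2), y)


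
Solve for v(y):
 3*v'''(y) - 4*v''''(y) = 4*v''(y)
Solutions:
 v(y) = C1 + C2*y + (C3*sin(sqrt(55)*y/8) + C4*cos(sqrt(55)*y/8))*exp(3*y/8)


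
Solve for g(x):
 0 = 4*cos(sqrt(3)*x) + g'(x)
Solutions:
 g(x) = C1 - 4*sqrt(3)*sin(sqrt(3)*x)/3


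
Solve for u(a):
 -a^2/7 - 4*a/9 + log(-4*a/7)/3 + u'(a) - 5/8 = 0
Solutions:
 u(a) = C1 + a^3/21 + 2*a^2/9 - a*log(-a)/3 + a*(-16*log(2) + 8*log(7) + 23)/24


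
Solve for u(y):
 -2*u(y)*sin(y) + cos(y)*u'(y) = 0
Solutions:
 u(y) = C1/cos(y)^2


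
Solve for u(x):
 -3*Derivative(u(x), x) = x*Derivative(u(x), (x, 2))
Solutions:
 u(x) = C1 + C2/x^2


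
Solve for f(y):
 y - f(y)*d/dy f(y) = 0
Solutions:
 f(y) = -sqrt(C1 + y^2)
 f(y) = sqrt(C1 + y^2)


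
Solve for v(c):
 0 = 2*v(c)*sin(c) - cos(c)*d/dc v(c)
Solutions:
 v(c) = C1/cos(c)^2
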